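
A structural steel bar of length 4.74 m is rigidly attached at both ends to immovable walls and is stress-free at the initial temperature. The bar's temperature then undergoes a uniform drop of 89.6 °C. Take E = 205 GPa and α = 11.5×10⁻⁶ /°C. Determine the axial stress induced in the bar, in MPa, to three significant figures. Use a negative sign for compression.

211 MPa

Free thermal expansion αLΔT = 11.5e-6 · 4740 · -89.6 = -4.884 mm.
The walls impose strain ε = −(-4.884)/4740 = 1.0304e-03; σ = Eε = 205000 · 1.0304e-03 = 211.2 MPa.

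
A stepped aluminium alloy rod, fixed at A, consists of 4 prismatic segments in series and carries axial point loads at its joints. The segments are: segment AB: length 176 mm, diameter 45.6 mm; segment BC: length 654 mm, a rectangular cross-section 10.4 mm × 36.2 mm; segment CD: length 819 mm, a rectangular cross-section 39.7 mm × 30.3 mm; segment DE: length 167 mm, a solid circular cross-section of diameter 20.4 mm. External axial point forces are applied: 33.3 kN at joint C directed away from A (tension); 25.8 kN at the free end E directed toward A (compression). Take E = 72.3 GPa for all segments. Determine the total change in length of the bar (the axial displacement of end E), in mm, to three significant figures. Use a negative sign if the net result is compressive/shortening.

Internal axial forces (sectioning from the free end, tension +): N_DE = -25.8 kN, N_CD = -25.8 kN, N_BC = 7.5 kN, N_AB = 7.5 kN.
A_AB = 1633 mm².
A_BC = 376.5 mm².
A_CD = 1203 mm².
A_DE = 326.9 mm².
δ_AB = 7500·176/(1633·72300) = 0.01118 mm
δ_BC = 7500·654/(376.5·72300) = 0.1802 mm
δ_CD = -25800·819/(1203·72300) = -0.243 mm
δ_DE = -25800·167/(326.9·72300) = -0.1823 mm
δ = Σδ_i = -0.2339 mm.

-0.234 mm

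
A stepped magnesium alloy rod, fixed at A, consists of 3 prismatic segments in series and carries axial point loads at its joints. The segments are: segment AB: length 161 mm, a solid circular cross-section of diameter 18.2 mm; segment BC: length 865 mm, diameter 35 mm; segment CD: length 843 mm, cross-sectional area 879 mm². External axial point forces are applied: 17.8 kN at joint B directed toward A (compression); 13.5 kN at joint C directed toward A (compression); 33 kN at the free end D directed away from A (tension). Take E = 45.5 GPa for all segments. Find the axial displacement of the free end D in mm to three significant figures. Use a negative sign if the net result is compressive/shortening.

1.10 mm

Internal axial forces (sectioning from the free end, tension +): N_CD = 33 kN, N_BC = 19.5 kN, N_AB = 1.7 kN.
A_AB = 260.2 mm².
A_BC = 962.1 mm².
δ_AB = 1700·161/(260.2·45500) = 0.02312 mm
δ_BC = 19500·865/(962.1·45500) = 0.3853 mm
δ_CD = 33000·843/(879·45500) = 0.6956 mm
δ = Σδ_i = 1.104 mm.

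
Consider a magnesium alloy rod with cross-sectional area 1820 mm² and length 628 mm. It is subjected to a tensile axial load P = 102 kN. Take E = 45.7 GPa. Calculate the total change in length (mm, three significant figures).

δ_mech = NL/(AE) = 102000·628/(1820·45700) = 0.7701 mm.

0.770 mm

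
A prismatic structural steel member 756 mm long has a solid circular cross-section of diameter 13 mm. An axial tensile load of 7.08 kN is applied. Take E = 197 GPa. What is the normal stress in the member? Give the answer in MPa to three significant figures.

53.3 MPa

A = 132.7 mm².
σ = N/A = 7080/132.7 = 53.34 MPa.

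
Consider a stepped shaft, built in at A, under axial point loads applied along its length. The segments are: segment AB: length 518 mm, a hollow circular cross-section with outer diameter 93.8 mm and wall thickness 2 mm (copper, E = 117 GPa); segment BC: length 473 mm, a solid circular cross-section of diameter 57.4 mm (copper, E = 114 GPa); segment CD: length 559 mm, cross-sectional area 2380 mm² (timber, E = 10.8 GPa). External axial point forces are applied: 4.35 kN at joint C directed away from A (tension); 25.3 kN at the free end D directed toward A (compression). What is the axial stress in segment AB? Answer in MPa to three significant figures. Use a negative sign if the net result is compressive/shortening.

-36.3 MPa

Internal axial forces (sectioning from the free end, tension +): N_CD = -25.3 kN, N_BC = -20.95 kN, N_AB = -20.95 kN.
A_AB = 576.8 mm².
σ_AB = N_AB/A_AB = -20950/576.8 = -36.32 MPa.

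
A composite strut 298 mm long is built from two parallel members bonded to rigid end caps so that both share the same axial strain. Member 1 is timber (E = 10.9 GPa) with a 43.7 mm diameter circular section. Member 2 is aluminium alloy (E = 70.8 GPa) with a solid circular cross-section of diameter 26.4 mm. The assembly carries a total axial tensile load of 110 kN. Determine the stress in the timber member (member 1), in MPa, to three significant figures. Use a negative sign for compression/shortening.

21.8 MPa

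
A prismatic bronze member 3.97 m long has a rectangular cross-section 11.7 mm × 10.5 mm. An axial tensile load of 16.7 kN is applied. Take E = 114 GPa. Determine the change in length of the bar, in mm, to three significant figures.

4.73 mm

A = 122.8 mm².
δ_mech = NL/(AE) = 16700·3970/(122.8·114000) = 4.734 mm.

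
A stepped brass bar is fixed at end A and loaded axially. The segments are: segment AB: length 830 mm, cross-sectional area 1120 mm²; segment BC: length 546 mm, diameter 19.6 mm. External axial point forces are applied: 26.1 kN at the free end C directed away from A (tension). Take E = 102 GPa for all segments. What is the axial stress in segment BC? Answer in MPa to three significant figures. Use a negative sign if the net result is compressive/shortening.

Internal axial forces (sectioning from the free end, tension +): N_BC = 26.1 kN, N_AB = 26.1 kN.
A_BC = 301.7 mm².
σ_BC = N_BC/A_BC = 26100/301.7 = 86.5 MPa.

86.5 MPa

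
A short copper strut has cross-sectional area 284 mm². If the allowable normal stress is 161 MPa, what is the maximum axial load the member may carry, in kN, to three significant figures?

P_max = σ_allow · A = 161 · 284 = 45720 N = 45.72 kN.

45.7 kN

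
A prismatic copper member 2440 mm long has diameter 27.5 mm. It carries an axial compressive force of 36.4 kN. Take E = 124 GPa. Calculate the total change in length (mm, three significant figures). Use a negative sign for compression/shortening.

A = 594 mm².
δ_mech = NL/(AE) = -36400·2440/(594·124000) = -1.206 mm.

-1.21 mm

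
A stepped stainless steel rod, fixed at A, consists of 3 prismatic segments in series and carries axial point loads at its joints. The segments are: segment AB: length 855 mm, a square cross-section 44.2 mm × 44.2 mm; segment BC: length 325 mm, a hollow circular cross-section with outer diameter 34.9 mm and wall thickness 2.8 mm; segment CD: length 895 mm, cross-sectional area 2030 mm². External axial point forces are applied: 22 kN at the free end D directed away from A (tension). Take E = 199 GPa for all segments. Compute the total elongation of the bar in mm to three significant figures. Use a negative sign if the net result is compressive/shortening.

Internal axial forces (sectioning from the free end, tension +): N_CD = 22 kN, N_BC = 22 kN, N_AB = 22 kN.
A_AB = 1954 mm².
A_BC = 282.4 mm².
δ_AB = 22000·855/(1954·199000) = 0.04838 mm
δ_BC = 22000·325/(282.4·199000) = 0.1272 mm
δ_CD = 22000·895/(2030·199000) = 0.04874 mm
δ = Σδ_i = 0.2244 mm.

0.224 mm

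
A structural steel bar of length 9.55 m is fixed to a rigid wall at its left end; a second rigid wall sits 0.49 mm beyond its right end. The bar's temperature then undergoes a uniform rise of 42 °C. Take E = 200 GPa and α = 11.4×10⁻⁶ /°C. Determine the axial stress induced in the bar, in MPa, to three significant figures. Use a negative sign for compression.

Free thermal expansion αLΔT = 11.4e-6 · 9550 · 42 = 4.573 mm.
The walls engage after the gap closes; constrained expansion = 4.573 − 0.49 = 4.083 mm.
The walls impose strain ε = −(4.083)/9550 = -4.2749e-04; σ = Eε = 200000 · -4.2749e-04 = -85.5 MPa.

-85.5 MPa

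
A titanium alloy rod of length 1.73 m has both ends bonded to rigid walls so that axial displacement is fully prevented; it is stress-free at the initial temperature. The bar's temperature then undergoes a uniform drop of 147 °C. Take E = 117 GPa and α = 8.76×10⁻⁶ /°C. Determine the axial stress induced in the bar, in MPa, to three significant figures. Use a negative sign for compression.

151 MPa

Free thermal expansion αLΔT = 8.76e-6 · 1730 · -147 = -2.228 mm.
The walls impose strain ε = −(-2.228)/1730 = 1.2877e-03; σ = Eε = 117000 · 1.2877e-03 = 150.7 MPa.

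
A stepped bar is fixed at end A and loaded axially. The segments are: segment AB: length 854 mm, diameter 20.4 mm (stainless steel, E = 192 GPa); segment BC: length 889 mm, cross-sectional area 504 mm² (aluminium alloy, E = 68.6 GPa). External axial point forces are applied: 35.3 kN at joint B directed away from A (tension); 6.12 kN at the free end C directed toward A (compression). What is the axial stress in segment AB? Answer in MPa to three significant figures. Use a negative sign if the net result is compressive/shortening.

Internal axial forces (sectioning from the free end, tension +): N_BC = -6.12 kN, N_AB = 29.18 kN.
A_AB = 326.9 mm².
σ_AB = N_AB/A_AB = 29180/326.9 = 89.28 MPa.

89.3 MPa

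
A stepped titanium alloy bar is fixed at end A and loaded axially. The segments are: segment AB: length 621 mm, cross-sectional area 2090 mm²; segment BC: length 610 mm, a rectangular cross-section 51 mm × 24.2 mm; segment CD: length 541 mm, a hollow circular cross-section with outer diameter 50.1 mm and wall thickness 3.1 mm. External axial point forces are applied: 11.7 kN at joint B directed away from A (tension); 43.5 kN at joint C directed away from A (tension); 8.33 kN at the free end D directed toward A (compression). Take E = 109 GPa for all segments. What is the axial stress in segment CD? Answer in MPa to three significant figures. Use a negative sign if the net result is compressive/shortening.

Internal axial forces (sectioning from the free end, tension +): N_CD = -8.33 kN, N_BC = 35.17 kN, N_AB = 46.87 kN.
A_CD = 457.7 mm².
σ_CD = N_CD/A_CD = -8330/457.7 = -18.2 MPa.

-18.2 MPa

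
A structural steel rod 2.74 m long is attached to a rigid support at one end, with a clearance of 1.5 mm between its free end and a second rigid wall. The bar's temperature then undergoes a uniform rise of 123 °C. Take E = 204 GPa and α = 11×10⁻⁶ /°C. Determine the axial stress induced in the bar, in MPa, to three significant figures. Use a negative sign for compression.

Free thermal expansion αLΔT = 11e-6 · 2740 · 123 = 3.707 mm.
The walls engage after the gap closes; constrained expansion = 3.707 − 1.5 = 2.207 mm.
The walls impose strain ε = −(2.207)/2740 = -8.0555e-04; σ = Eε = 204000 · -8.0555e-04 = -164.3 MPa.

-164 MPa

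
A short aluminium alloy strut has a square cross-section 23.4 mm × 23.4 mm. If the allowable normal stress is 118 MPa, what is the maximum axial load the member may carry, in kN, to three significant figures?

64.6 kN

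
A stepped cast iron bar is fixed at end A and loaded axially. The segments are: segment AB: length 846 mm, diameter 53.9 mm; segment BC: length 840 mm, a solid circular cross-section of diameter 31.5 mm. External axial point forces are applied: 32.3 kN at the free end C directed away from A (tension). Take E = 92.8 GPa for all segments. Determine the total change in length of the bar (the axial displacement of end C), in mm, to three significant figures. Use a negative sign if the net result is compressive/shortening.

0.504 mm

Internal axial forces (sectioning from the free end, tension +): N_BC = 32.3 kN, N_AB = 32.3 kN.
A_AB = 2282 mm².
A_BC = 779.3 mm².
δ_AB = 32300·846/(2282·92800) = 0.129 mm
δ_BC = 32300·840/(779.3·92800) = 0.3752 mm
δ = Σδ_i = 0.5042 mm.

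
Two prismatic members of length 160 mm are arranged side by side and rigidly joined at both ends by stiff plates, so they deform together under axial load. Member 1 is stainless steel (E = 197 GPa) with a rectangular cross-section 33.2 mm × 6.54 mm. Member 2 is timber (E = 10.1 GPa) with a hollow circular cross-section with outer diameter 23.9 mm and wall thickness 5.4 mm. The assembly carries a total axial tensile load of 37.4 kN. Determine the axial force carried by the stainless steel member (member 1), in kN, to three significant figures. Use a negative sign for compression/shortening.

A_1 = 217.1 mm².
A_2 = 313.8 mm².
Equal strain + equilibrium ⇒ each member carries load in proportion to AE: A₁E₁ = 42770000 N, A₂E₂ = 3170000 N, ΣAE = 45940000 N.
F₁ = P·A₁E₁/ΣAE = 37400·42770000/45940000 = 34820 N.

34.8 kN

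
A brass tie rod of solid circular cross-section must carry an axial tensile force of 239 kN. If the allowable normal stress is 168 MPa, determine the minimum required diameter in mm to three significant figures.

Required area A ≥ P/σ_allow = 239000/168 = 1423 mm².
For a solid circular section, d ≥ √(4A/π) = 42.56 mm.

42.6 mm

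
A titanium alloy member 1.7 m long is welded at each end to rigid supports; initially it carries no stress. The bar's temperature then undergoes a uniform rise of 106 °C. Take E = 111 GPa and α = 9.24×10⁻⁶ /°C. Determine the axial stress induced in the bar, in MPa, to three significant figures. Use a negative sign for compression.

Free thermal expansion αLΔT = 9.24e-6 · 1700 · 106 = 1.665 mm.
The walls impose strain ε = −(1.665)/1700 = -9.7944e-04; σ = Eε = 111000 · -9.7944e-04 = -108.7 MPa.

-109 MPa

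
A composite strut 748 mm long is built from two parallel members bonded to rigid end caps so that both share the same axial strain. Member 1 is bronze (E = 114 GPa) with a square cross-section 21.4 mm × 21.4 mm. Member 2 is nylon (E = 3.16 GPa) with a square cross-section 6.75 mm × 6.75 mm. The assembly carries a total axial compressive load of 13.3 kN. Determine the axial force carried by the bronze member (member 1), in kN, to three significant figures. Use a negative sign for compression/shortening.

-13.3 kN

A_1 = 458 mm².
A_2 = 45.56 mm².
Equal strain + equilibrium ⇒ each member carries load in proportion to AE: A₁E₁ = 52210000 N, A₂E₂ = 144000 N, ΣAE = 52350000 N.
F₁ = P·A₁E₁/ΣAE = -13300·52210000/52350000 = -13260 N.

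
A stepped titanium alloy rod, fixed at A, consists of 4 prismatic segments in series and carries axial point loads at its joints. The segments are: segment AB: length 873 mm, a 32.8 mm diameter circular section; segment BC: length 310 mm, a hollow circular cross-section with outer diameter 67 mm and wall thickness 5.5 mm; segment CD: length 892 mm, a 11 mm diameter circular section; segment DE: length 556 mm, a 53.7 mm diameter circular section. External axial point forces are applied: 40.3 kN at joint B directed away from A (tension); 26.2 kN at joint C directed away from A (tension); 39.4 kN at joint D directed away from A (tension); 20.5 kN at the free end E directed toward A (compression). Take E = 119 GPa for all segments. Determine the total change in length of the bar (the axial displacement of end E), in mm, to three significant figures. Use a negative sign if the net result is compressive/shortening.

Internal axial forces (sectioning from the free end, tension +): N_DE = -20.5 kN, N_CD = 18.9 kN, N_BC = 45.1 kN, N_AB = 85.4 kN.
A_AB = 845 mm².
A_BC = 1063 mm².
A_CD = 95.03 mm².
A_DE = 2265 mm².
δ_AB = 85400·873/(845·119000) = 0.7415 mm
δ_BC = 45100·310/(1063·119000) = 0.1106 mm
δ_CD = 18900·892/(95.03·119000) = 1.491 mm
δ_DE = -20500·556/(2265·119000) = -0.04229 mm
δ = Σδ_i = 2.3 mm.

2.30 mm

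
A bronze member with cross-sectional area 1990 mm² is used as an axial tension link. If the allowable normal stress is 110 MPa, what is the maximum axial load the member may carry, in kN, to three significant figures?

219 kN

P_max = σ_allow · A = 110 · 1990 = 218900 N = 218.9 kN.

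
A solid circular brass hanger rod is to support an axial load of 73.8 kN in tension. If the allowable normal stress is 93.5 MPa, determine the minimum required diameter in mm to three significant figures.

Required area A ≥ P/σ_allow = 73800/93.5 = 789.3 mm².
For a solid circular section, d ≥ √(4A/π) = 31.7 mm.

31.7 mm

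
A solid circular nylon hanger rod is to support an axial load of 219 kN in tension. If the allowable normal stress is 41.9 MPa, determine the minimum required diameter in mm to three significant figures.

81.6 mm

Required area A ≥ P/σ_allow = 219000/41.9 = 5227 mm².
For a solid circular section, d ≥ √(4A/π) = 81.58 mm.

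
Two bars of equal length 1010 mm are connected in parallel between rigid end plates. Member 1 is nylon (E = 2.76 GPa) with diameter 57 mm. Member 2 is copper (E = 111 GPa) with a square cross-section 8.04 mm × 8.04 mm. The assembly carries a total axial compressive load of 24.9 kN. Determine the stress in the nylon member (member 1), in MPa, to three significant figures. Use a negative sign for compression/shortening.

-4.83 MPa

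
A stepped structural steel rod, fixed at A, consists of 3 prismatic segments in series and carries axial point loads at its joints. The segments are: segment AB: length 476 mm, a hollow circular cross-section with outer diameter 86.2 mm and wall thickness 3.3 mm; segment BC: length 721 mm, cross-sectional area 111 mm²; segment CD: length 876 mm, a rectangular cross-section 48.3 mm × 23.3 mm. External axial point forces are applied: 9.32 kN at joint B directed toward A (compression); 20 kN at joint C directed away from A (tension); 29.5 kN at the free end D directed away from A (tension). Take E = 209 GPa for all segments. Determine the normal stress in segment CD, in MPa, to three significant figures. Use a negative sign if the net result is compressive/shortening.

26.2 MPa

Internal axial forces (sectioning from the free end, tension +): N_CD = 29.5 kN, N_BC = 49.5 kN, N_AB = 40.18 kN.
A_CD = 1125 mm².
σ_CD = N_CD/A_CD = 29500/1125 = 26.21 MPa.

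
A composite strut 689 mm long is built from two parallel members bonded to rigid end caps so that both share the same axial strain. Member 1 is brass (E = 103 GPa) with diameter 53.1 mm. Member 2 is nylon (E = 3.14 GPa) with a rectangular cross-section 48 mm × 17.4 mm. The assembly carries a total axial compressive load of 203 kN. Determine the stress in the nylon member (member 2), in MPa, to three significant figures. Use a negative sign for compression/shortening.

A_1 = 2215 mm².
A_2 = 835.2 mm².
Equal strain + equilibrium ⇒ each member carries load in proportion to AE: A₁E₁ = 228100000 N, A₂E₂ = 2623000 N, ΣAE = 230700000 N.
σ₂ = P·E₂/ΣAE = -203000·3140/230700000 = -2.763 MPa.

-2.76 MPa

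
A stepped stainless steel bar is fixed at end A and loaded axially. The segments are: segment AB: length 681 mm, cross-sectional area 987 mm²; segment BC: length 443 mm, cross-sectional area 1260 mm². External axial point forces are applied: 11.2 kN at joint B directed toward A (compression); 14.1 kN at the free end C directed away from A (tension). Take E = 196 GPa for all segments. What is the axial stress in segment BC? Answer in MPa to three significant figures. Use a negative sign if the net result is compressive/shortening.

Internal axial forces (sectioning from the free end, tension +): N_BC = 14.1 kN, N_AB = 2.9 kN.
σ_BC = N_BC/A_BC = 14100/1260 = 11.19 MPa.

11.2 MPa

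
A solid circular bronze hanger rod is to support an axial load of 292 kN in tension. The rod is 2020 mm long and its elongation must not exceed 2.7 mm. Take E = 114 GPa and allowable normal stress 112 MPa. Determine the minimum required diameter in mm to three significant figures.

57.6 mm

Required area A ≥ P/σ_allow = 292000/112 = 2607 mm².
For a solid circular section, d ≥ √(4A/π) = 57.62 mm.
Elongation limit: A ≥ PL/(Eδ_allow) = 292000·2020/(114000·2.7) = 1916 mm² ⇒ d ≥ 49.4 mm.
The stress limit governs.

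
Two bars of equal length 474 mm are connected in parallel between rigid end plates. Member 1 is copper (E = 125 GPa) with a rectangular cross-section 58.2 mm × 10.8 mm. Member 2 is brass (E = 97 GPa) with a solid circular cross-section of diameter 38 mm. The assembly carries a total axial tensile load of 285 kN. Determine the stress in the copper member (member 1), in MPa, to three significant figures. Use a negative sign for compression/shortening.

189 MPa

A_1 = 628.6 mm².
A_2 = 1134 mm².
Equal strain + equilibrium ⇒ each member carries load in proportion to AE: A₁E₁ = 78570000 N, A₂E₂ = 110000000 N, ΣAE = 188600000 N.
σ₁ = P·E₁/ΣAE = 285000·125000/188600000 = 188.9 MPa.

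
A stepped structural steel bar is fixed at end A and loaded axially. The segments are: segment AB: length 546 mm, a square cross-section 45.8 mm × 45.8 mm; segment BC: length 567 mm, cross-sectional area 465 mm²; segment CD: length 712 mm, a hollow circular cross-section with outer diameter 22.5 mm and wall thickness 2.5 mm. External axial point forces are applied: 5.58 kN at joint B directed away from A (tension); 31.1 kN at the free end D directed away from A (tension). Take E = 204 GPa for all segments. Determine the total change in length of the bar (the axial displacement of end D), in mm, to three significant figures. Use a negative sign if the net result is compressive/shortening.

Internal axial forces (sectioning from the free end, tension +): N_CD = 31.1 kN, N_BC = 31.1 kN, N_AB = 36.68 kN.
A_AB = 2098 mm².
A_CD = 157.1 mm².
δ_AB = 36680·546/(2098·204000) = 0.0468 mm
δ_BC = 31100·567/(465·204000) = 0.1859 mm
δ_CD = 31100·712/(157.1·204000) = 0.691 mm
δ = Σδ_i = 0.9237 mm.

0.924 mm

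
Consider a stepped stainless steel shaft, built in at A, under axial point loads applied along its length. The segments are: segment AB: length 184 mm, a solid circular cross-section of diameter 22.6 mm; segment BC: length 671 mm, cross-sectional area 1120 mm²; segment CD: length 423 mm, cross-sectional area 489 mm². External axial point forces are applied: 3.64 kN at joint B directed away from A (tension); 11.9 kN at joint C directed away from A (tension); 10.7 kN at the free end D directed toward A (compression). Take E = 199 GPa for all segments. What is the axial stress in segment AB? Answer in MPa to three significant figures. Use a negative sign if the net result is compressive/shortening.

Internal axial forces (sectioning from the free end, tension +): N_CD = -10.7 kN, N_BC = 1.2 kN, N_AB = 4.84 kN.
A_AB = 401.1 mm².
σ_AB = N_AB/A_AB = 4840/401.1 = 12.07 MPa.

12.1 MPa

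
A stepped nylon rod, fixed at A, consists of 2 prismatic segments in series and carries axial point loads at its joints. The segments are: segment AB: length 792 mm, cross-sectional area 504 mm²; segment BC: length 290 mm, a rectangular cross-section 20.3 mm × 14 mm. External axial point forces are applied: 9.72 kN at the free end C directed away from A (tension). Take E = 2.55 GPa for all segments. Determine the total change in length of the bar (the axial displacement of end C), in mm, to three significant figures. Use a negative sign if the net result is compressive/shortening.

Internal axial forces (sectioning from the free end, tension +): N_BC = 9.72 kN, N_AB = 9.72 kN.
A_BC = 284.2 mm².
δ_AB = 9720·792/(504·2550) = 5.99 mm
δ_BC = 9720·290/(284.2·2550) = 3.89 mm
δ = Σδ_i = 9.879 mm.

9.88 mm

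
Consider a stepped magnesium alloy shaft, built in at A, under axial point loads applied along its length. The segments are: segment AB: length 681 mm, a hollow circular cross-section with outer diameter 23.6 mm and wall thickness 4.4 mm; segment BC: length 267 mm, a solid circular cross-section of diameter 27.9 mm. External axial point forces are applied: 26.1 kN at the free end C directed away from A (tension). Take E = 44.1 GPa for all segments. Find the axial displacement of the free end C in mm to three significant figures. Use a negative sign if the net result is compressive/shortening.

Internal axial forces (sectioning from the free end, tension +): N_BC = 26.1 kN, N_AB = 26.1 kN.
A_AB = 265.4 mm².
A_BC = 611.4 mm².
δ_AB = 26100·681/(265.4·44100) = 1.519 mm
δ_BC = 26100·267/(611.4·44100) = 0.2585 mm
δ = Σδ_i = 1.777 mm.

1.78 mm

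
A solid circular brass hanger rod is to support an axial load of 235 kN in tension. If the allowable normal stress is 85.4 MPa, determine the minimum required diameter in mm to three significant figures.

Required area A ≥ P/σ_allow = 235000/85.4 = 2752 mm².
For a solid circular section, d ≥ √(4A/π) = 59.19 mm.

59.2 mm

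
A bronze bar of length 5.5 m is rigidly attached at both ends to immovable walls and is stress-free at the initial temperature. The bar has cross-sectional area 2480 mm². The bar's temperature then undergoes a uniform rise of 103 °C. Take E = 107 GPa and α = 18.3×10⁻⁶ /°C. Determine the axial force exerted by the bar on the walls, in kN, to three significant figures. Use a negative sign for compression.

-500 kN

Free thermal expansion αLΔT = 18.3e-6 · 5500 · 103 = 10.37 mm.
The walls impose strain ε = −(10.37)/5500 = -1.8849e-03; σ = Eε = 107000 · -1.8849e-03 = -201.7 MPa.
Wall reaction R = σ·A = -201.7·2480 = -500200 N = -500.2 kN.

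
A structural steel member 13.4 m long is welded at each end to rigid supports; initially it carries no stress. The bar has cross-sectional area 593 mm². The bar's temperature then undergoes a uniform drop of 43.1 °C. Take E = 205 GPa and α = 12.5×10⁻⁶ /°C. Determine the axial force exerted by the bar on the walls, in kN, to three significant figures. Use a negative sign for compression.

65.5 kN

Free thermal expansion αLΔT = 12.5e-6 · 13400 · -43.1 = -7.219 mm.
The walls impose strain ε = −(-7.219)/13400 = 5.3875e-04; σ = Eε = 205000 · 5.3875e-04 = 110.4 MPa.
Wall reaction R = σ·A = 110.4·593 = 65490 N = 65.49 kN.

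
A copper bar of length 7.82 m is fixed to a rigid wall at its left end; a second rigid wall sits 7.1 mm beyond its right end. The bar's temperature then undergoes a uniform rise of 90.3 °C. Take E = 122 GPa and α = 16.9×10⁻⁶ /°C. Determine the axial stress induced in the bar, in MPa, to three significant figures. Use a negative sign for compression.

Free thermal expansion αLΔT = 16.9e-6 · 7820 · 90.3 = 11.93 mm.
The walls engage after the gap closes; constrained expansion = 11.93 − 7.1 = 4.834 mm.
The walls impose strain ε = −(4.834)/7820 = -6.1814e-04; σ = Eε = 122000 · -6.1814e-04 = -75.41 MPa.

-75.4 MPa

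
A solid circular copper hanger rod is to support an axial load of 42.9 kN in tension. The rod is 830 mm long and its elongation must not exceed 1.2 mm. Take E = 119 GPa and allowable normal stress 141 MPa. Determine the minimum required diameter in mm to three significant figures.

19.7 mm

Required area A ≥ P/σ_allow = 42900/141 = 304.3 mm².
For a solid circular section, d ≥ √(4A/π) = 19.68 mm.
Elongation limit: A ≥ PL/(Eδ_allow) = 42900·830/(119000·1.2) = 249.3 mm² ⇒ d ≥ 17.82 mm.
The stress limit governs.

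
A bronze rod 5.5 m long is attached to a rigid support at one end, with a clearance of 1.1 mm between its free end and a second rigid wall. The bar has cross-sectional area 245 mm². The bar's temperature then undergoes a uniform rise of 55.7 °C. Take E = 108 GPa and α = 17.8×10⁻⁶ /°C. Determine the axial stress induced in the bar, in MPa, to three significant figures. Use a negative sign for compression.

-85.5 MPa

Free thermal expansion αLΔT = 17.8e-6 · 5500 · 55.7 = 5.453 mm.
The walls engage after the gap closes; constrained expansion = 5.453 − 1.1 = 4.353 mm.
The walls impose strain ε = −(4.353)/5500 = -7.9146e-04; σ = Eε = 108000 · -7.9146e-04 = -85.48 MPa.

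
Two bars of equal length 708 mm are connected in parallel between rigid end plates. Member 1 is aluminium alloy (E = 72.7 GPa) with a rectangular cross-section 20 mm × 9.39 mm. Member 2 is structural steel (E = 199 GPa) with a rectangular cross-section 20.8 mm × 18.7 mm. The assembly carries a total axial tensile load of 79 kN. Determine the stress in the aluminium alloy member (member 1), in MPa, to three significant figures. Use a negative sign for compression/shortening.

A_1 = 187.8 mm².
A_2 = 389 mm².
Equal strain + equilibrium ⇒ each member carries load in proportion to AE: A₁E₁ = 13650000 N, A₂E₂ = 77400000 N, ΣAE = 91060000 N.
σ₁ = P·E₁/ΣAE = 79000·72700/91060000 = 63.07 MPa.

63.1 MPa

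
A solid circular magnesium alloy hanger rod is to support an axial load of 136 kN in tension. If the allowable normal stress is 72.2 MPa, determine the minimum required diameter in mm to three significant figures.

49.0 mm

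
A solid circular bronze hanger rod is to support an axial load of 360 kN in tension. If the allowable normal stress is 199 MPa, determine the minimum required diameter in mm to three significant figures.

Required area A ≥ P/σ_allow = 360000/199 = 1809 mm².
For a solid circular section, d ≥ √(4A/π) = 47.99 mm.

48.0 mm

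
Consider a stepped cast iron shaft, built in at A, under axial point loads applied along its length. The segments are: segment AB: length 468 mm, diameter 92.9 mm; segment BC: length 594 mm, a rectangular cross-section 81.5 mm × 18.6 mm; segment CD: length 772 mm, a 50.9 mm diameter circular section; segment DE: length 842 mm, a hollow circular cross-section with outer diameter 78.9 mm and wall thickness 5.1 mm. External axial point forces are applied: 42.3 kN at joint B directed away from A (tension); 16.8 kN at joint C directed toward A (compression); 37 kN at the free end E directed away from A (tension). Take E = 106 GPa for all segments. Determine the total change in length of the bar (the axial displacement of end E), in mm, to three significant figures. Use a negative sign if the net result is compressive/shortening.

Internal axial forces (sectioning from the free end, tension +): N_DE = 37 kN, N_CD = 37 kN, N_BC = 20.2 kN, N_AB = 62.5 kN.
A_AB = 6778 mm².
A_BC = 1516 mm².
A_CD = 2035 mm².
A_DE = 1182 mm².
δ_AB = 62500·468/(6778·106000) = 0.04071 mm
δ_BC = 20200·594/(1516·106000) = 0.07467 mm
δ_CD = 37000·772/(2035·106000) = 0.1324 mm
δ_DE = 37000·842/(1182·106000) = 0.2486 mm
δ = Σδ_i = 0.4964 mm.

0.496 mm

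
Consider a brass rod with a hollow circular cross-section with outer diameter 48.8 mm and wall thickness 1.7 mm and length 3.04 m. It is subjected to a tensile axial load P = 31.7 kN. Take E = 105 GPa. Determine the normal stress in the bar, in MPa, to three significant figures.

126 MPa

A = 251.5 mm².
σ = N/A = 31700/251.5 = 126 MPa.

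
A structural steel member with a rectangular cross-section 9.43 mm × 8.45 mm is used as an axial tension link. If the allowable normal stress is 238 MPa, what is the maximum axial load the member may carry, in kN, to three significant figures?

A = 79.68 mm².
P_max = σ_allow · A = 238 · 79.68 = 18960 N = 18.96 kN.

19.0 kN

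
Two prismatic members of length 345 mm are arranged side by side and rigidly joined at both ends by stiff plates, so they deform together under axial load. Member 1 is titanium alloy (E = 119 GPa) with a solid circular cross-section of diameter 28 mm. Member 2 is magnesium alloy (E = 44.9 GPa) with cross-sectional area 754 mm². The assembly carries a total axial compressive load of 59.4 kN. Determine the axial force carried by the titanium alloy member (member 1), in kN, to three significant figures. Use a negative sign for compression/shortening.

-40.6 kN

A_1 = 615.8 mm².
Equal strain + equilibrium ⇒ each member carries load in proportion to AE: A₁E₁ = 73270000 N, A₂E₂ = 33850000 N, ΣAE = 107100000 N.
F₁ = P·A₁E₁/ΣAE = -59400·73270000/107100000 = -40630 N.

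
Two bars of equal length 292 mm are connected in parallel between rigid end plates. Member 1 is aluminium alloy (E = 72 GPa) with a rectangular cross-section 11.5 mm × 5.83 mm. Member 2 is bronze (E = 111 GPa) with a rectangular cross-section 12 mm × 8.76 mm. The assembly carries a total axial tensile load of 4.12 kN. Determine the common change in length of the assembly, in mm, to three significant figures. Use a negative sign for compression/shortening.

A_1 = 67.05 mm².
A_2 = 105.1 mm².
Equal strain + equilibrium ⇒ each member carries load in proportion to AE: A₁E₁ = 4827000 N, A₂E₂ = 11670000 N, ΣAE = 16500000 N.
δ = PL/ΣAE = 4120·292/16500000 = 0.07293 mm.

0.0729 mm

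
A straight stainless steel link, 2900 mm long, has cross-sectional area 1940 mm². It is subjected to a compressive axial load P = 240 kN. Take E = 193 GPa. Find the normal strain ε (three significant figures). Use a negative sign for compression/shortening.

-6.41e-04

σ = N/A = -123.7 MPa; ε = σ/E = -123.7/193000 = -6.410e-04.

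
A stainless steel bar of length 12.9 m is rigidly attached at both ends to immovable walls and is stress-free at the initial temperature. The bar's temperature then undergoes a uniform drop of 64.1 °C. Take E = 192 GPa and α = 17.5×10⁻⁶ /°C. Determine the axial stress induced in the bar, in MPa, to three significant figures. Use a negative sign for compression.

Free thermal expansion αLΔT = 17.5e-6 · 12900 · -64.1 = -14.47 mm.
The walls impose strain ε = −(-14.47)/12900 = 1.1217e-03; σ = Eε = 192000 · 1.1217e-03 = 215.4 MPa.

215 MPa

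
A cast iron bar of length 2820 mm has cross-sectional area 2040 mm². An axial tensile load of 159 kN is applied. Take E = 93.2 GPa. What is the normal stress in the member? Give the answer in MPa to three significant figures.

σ = N/A = 159000/2040 = 77.94 MPa.

77.9 MPa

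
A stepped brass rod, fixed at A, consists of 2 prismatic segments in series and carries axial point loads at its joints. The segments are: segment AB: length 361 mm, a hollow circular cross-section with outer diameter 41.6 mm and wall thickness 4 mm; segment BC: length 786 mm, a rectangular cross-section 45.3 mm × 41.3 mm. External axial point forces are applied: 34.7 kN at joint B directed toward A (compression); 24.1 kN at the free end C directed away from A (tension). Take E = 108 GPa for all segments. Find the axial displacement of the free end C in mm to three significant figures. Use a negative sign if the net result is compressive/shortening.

Internal axial forces (sectioning from the free end, tension +): N_BC = 24.1 kN, N_AB = -10.6 kN.
A_AB = 472.5 mm².
A_BC = 1871 mm².
δ_AB = -10600·361/(472.5·108000) = -0.07499 mm
δ_BC = 24100·786/(1871·108000) = 0.09375 mm
δ = Σδ_i = 0.01876 mm.

0.0188 mm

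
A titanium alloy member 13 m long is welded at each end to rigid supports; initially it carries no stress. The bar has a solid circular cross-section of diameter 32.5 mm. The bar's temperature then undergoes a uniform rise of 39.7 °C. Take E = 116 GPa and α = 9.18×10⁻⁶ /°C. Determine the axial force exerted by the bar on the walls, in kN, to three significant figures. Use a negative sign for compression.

-35.1 kN

Free thermal expansion αLΔT = 9.18e-6 · 13000 · 39.7 = 4.738 mm.
The walls impose strain ε = −(4.738)/13000 = -3.6445e-04; σ = Eε = 116000 · -3.6445e-04 = -42.28 MPa.
Wall reaction R = σ·A = -42.28·829.6 = -35070 N = -35.07 kN.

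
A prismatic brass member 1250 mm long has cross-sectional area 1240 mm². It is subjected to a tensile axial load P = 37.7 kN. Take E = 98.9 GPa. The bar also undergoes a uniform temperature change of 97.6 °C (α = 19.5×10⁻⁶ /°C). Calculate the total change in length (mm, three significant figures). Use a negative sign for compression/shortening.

δ_mech = NL/(AE) = 37700·1250/(1240·98900) = 0.3843 mm.
δ_thermal = αLΔT = 19.5e-6·1250·97.6 = 2.379 mm.
δ = δ_mech + δ_thermal = 2.763 mm.

2.76 mm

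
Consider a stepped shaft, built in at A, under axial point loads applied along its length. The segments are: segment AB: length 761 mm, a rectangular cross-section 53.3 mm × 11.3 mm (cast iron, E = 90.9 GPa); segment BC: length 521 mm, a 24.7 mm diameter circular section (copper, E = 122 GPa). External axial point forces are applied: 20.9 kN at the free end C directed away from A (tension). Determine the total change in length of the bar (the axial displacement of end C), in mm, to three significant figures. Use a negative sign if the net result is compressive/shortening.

0.477 mm

Internal axial forces (sectioning from the free end, tension +): N_BC = 20.9 kN, N_AB = 20.9 kN.
A_AB = 602.3 mm².
A_BC = 479.2 mm².
δ_AB = 20900·761/(602.3·90900) = 0.2905 mm
δ_BC = 20900·521/(479.2·122000) = 0.1863 mm
δ = Σδ_i = 0.4768 mm.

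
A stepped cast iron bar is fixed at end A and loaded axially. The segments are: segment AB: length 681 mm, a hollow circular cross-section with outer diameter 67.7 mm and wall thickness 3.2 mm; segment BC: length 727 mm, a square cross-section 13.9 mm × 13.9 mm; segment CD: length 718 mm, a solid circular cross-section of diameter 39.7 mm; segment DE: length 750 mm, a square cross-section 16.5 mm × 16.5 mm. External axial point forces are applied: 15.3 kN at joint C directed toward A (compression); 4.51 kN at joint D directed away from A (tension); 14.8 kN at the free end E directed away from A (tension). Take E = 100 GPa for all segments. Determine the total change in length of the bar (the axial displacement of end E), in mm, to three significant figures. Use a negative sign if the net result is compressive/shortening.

Internal axial forces (sectioning from the free end, tension +): N_DE = 14.8 kN, N_CD = 19.31 kN, N_BC = 4.01 kN, N_AB = 4.01 kN.
A_AB = 648.4 mm².
A_BC = 193.2 mm².
A_CD = 1238 mm².
A_DE = 272.2 mm².
δ_AB = 4010·681/(648.4·100000) = 0.04211 mm
δ_BC = 4010·727/(193.2·100000) = 0.1509 mm
δ_CD = 19310·718/(1238·100000) = 0.112 mm
δ_DE = 14800·750/(272.2·100000) = 0.4077 mm
δ = Σδ_i = 0.7127 mm.

0.713 mm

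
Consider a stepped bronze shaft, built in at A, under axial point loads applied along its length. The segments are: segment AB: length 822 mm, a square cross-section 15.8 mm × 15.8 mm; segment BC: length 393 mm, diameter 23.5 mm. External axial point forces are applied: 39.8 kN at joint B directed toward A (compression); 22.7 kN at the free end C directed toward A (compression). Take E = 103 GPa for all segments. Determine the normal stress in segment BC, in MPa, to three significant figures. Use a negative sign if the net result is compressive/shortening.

Internal axial forces (sectioning from the free end, tension +): N_BC = -22.7 kN, N_AB = -62.5 kN.
A_BC = 433.7 mm².
σ_BC = N_BC/A_BC = -22700/433.7 = -52.34 MPa.

-52.3 MPa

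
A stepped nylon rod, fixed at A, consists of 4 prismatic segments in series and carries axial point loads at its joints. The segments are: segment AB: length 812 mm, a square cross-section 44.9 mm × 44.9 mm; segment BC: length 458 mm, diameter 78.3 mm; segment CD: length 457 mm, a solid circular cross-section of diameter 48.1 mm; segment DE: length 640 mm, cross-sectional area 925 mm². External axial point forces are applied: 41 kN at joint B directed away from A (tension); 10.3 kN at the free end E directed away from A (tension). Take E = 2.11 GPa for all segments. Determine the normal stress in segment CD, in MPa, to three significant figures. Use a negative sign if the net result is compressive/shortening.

5.67 MPa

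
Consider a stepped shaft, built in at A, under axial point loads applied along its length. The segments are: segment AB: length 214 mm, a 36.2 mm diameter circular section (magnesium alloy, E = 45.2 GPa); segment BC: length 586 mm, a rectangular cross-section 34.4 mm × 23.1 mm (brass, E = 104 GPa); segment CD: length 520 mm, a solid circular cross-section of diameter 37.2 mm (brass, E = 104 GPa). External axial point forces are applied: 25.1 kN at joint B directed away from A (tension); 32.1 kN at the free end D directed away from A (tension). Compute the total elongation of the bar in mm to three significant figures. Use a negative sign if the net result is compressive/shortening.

Internal axial forces (sectioning from the free end, tension +): N_CD = 32.1 kN, N_BC = 32.1 kN, N_AB = 57.2 kN.
A_AB = 1029 mm².
A_BC = 794.6 mm².
A_CD = 1087 mm².
δ_AB = 57200·214/(1029·45200) = 0.2631 mm
δ_BC = 32100·586/(794.6·104000) = 0.2276 mm
δ_CD = 32100·520/(1087·104000) = 0.1477 mm
δ = Σδ_i = 0.6384 mm.

0.638 mm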